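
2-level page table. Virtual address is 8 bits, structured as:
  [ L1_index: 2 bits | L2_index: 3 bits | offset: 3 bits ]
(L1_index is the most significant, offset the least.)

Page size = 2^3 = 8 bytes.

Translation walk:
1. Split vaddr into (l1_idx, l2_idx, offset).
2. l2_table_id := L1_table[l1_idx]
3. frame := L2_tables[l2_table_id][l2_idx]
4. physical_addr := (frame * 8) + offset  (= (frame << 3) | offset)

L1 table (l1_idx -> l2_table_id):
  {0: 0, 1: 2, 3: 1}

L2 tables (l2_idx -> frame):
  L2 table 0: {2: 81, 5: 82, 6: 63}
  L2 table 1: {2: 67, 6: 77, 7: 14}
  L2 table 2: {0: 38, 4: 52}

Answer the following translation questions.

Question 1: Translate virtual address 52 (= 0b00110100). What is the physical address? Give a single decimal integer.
Answer: 508

Derivation:
vaddr = 52 = 0b00110100
Split: l1_idx=0, l2_idx=6, offset=4
L1[0] = 0
L2[0][6] = 63
paddr = 63 * 8 + 4 = 508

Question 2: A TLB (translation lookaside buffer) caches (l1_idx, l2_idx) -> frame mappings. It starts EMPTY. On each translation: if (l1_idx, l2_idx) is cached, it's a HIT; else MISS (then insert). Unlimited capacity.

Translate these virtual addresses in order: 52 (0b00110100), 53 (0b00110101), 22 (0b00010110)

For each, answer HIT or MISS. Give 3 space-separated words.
Answer: MISS HIT MISS

Derivation:
vaddr=52: (0,6) not in TLB -> MISS, insert
vaddr=53: (0,6) in TLB -> HIT
vaddr=22: (0,2) not in TLB -> MISS, insert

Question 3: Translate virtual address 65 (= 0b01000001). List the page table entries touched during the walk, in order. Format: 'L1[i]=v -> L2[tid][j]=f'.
vaddr = 65 = 0b01000001
Split: l1_idx=1, l2_idx=0, offset=1

Answer: L1[1]=2 -> L2[2][0]=38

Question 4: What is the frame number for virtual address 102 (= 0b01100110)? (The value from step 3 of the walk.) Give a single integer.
Answer: 52

Derivation:
vaddr = 102: l1_idx=1, l2_idx=4
L1[1] = 2; L2[2][4] = 52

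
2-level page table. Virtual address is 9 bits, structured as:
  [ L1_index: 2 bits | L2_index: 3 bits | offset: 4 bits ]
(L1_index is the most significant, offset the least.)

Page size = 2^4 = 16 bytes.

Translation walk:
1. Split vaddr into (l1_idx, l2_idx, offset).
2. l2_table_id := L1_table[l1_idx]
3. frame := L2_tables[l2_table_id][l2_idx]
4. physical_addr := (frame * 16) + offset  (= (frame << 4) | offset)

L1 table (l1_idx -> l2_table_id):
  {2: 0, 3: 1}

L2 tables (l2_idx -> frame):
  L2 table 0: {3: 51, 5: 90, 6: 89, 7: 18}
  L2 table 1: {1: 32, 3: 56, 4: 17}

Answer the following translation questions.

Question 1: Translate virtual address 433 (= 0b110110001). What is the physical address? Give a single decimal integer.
vaddr = 433 = 0b110110001
Split: l1_idx=3, l2_idx=3, offset=1
L1[3] = 1
L2[1][3] = 56
paddr = 56 * 16 + 1 = 897

Answer: 897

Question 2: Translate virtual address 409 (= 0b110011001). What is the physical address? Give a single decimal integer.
Answer: 521

Derivation:
vaddr = 409 = 0b110011001
Split: l1_idx=3, l2_idx=1, offset=9
L1[3] = 1
L2[1][1] = 32
paddr = 32 * 16 + 9 = 521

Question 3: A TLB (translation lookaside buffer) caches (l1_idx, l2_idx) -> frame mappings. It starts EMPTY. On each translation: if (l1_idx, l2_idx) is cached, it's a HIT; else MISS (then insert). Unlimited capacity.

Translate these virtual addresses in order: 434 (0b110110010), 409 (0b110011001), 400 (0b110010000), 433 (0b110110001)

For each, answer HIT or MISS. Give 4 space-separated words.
vaddr=434: (3,3) not in TLB -> MISS, insert
vaddr=409: (3,1) not in TLB -> MISS, insert
vaddr=400: (3,1) in TLB -> HIT
vaddr=433: (3,3) in TLB -> HIT

Answer: MISS MISS HIT HIT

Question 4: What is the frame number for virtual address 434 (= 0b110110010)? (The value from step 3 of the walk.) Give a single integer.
vaddr = 434: l1_idx=3, l2_idx=3
L1[3] = 1; L2[1][3] = 56

Answer: 56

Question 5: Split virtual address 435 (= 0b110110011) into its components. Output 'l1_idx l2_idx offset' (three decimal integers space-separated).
vaddr = 435 = 0b110110011
  top 2 bits -> l1_idx = 3
  next 3 bits -> l2_idx = 3
  bottom 4 bits -> offset = 3

Answer: 3 3 3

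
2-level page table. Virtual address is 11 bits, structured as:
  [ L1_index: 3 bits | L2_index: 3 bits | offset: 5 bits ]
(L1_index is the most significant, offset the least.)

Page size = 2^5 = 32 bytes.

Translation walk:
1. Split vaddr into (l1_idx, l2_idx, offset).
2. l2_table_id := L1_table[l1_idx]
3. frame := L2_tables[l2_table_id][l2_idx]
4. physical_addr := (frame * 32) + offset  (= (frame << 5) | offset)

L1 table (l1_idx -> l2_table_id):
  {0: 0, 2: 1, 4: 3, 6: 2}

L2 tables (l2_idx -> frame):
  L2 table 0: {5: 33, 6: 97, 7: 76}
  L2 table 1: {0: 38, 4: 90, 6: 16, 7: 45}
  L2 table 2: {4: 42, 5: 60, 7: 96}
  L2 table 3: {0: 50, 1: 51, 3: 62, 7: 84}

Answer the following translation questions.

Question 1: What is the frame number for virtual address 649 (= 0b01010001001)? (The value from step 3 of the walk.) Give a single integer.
Answer: 90

Derivation:
vaddr = 649: l1_idx=2, l2_idx=4
L1[2] = 1; L2[1][4] = 90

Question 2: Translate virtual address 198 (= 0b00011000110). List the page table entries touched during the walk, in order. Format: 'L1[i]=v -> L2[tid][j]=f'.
Answer: L1[0]=0 -> L2[0][6]=97

Derivation:
vaddr = 198 = 0b00011000110
Split: l1_idx=0, l2_idx=6, offset=6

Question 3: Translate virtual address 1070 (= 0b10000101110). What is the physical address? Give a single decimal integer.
vaddr = 1070 = 0b10000101110
Split: l1_idx=4, l2_idx=1, offset=14
L1[4] = 3
L2[3][1] = 51
paddr = 51 * 32 + 14 = 1646

Answer: 1646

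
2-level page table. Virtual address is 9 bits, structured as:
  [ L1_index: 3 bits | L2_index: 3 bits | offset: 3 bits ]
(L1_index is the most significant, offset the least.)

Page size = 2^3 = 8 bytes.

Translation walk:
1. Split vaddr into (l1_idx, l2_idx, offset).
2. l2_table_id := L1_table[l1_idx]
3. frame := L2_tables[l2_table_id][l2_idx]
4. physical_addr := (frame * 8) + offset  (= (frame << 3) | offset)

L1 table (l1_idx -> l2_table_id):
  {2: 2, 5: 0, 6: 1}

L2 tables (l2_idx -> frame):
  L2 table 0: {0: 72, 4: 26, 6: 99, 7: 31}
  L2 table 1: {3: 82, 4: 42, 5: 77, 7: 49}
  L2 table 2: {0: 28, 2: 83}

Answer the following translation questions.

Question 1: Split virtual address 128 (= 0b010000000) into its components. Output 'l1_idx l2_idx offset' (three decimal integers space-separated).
vaddr = 128 = 0b010000000
  top 3 bits -> l1_idx = 2
  next 3 bits -> l2_idx = 0
  bottom 3 bits -> offset = 0

Answer: 2 0 0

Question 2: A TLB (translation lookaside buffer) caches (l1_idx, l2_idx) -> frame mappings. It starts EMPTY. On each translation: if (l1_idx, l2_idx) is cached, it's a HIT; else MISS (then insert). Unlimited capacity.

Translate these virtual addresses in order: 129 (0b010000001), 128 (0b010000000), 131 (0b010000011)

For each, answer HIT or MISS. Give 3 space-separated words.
Answer: MISS HIT HIT

Derivation:
vaddr=129: (2,0) not in TLB -> MISS, insert
vaddr=128: (2,0) in TLB -> HIT
vaddr=131: (2,0) in TLB -> HIT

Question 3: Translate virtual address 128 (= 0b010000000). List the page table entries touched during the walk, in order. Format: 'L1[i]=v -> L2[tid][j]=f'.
Answer: L1[2]=2 -> L2[2][0]=28

Derivation:
vaddr = 128 = 0b010000000
Split: l1_idx=2, l2_idx=0, offset=0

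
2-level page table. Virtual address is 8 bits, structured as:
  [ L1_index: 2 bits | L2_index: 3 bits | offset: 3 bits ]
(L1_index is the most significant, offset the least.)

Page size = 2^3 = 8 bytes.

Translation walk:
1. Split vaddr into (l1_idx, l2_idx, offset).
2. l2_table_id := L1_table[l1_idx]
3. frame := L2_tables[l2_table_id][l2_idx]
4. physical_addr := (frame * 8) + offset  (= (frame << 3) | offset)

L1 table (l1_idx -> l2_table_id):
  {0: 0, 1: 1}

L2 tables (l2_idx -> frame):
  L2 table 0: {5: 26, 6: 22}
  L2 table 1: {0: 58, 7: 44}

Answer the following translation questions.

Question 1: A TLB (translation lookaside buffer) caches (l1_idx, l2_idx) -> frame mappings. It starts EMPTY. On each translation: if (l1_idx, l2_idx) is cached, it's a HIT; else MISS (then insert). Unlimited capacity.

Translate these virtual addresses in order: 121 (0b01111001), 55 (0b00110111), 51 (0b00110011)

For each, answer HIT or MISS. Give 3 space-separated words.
Answer: MISS MISS HIT

Derivation:
vaddr=121: (1,7) not in TLB -> MISS, insert
vaddr=55: (0,6) not in TLB -> MISS, insert
vaddr=51: (0,6) in TLB -> HIT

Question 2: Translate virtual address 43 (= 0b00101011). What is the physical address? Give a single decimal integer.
Answer: 211

Derivation:
vaddr = 43 = 0b00101011
Split: l1_idx=0, l2_idx=5, offset=3
L1[0] = 0
L2[0][5] = 26
paddr = 26 * 8 + 3 = 211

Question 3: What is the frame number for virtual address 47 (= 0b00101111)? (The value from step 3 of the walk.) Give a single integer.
vaddr = 47: l1_idx=0, l2_idx=5
L1[0] = 0; L2[0][5] = 26

Answer: 26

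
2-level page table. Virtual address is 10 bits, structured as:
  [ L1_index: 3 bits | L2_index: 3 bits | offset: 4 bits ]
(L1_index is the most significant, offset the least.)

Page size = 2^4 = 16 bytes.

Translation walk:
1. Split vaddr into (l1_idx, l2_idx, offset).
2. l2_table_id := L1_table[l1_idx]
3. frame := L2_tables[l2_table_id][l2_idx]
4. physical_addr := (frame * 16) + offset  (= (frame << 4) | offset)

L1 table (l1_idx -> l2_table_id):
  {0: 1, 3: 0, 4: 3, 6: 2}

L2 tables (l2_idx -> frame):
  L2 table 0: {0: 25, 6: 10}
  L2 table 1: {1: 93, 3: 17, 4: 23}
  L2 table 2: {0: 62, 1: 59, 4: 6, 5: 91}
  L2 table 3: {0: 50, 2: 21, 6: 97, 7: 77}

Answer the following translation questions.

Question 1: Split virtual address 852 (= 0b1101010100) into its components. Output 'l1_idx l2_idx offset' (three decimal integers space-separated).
vaddr = 852 = 0b1101010100
  top 3 bits -> l1_idx = 6
  next 3 bits -> l2_idx = 5
  bottom 4 bits -> offset = 4

Answer: 6 5 4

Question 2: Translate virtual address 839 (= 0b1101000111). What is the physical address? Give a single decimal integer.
vaddr = 839 = 0b1101000111
Split: l1_idx=6, l2_idx=4, offset=7
L1[6] = 2
L2[2][4] = 6
paddr = 6 * 16 + 7 = 103

Answer: 103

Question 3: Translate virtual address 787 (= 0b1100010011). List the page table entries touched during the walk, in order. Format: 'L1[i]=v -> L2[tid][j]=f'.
Answer: L1[6]=2 -> L2[2][1]=59

Derivation:
vaddr = 787 = 0b1100010011
Split: l1_idx=6, l2_idx=1, offset=3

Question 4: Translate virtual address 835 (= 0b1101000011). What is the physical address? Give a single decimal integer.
vaddr = 835 = 0b1101000011
Split: l1_idx=6, l2_idx=4, offset=3
L1[6] = 2
L2[2][4] = 6
paddr = 6 * 16 + 3 = 99

Answer: 99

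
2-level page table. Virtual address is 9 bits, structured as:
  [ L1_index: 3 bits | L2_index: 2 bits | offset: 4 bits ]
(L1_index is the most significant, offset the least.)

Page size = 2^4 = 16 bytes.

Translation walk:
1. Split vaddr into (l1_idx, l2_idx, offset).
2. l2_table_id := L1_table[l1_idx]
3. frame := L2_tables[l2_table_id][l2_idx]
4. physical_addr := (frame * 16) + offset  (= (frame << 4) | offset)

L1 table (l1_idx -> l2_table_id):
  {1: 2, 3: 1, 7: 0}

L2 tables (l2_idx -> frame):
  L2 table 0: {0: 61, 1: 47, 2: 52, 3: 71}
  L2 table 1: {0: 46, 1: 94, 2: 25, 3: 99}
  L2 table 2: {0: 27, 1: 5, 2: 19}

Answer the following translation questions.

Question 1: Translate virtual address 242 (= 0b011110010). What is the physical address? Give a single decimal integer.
Answer: 1586

Derivation:
vaddr = 242 = 0b011110010
Split: l1_idx=3, l2_idx=3, offset=2
L1[3] = 1
L2[1][3] = 99
paddr = 99 * 16 + 2 = 1586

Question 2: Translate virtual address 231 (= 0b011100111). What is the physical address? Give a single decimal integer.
vaddr = 231 = 0b011100111
Split: l1_idx=3, l2_idx=2, offset=7
L1[3] = 1
L2[1][2] = 25
paddr = 25 * 16 + 7 = 407

Answer: 407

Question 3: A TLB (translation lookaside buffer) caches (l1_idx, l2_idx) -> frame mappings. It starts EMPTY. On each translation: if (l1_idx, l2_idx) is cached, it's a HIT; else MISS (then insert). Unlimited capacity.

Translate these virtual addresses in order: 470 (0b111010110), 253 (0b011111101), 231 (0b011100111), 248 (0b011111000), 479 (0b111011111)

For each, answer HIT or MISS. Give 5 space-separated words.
Answer: MISS MISS MISS HIT HIT

Derivation:
vaddr=470: (7,1) not in TLB -> MISS, insert
vaddr=253: (3,3) not in TLB -> MISS, insert
vaddr=231: (3,2) not in TLB -> MISS, insert
vaddr=248: (3,3) in TLB -> HIT
vaddr=479: (7,1) in TLB -> HIT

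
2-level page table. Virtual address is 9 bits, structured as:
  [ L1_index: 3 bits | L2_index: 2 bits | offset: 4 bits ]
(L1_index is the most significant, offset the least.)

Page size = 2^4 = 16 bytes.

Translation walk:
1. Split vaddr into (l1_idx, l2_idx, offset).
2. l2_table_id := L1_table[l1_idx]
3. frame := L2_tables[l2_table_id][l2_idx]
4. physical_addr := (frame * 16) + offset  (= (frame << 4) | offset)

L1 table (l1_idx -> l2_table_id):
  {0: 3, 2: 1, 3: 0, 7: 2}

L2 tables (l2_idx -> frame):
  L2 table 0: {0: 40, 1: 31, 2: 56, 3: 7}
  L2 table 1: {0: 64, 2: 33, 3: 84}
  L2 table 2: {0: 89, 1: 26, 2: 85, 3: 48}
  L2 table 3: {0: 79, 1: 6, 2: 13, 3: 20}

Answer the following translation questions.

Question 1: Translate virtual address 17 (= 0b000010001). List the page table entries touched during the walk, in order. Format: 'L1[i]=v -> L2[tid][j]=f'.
Answer: L1[0]=3 -> L2[3][1]=6

Derivation:
vaddr = 17 = 0b000010001
Split: l1_idx=0, l2_idx=1, offset=1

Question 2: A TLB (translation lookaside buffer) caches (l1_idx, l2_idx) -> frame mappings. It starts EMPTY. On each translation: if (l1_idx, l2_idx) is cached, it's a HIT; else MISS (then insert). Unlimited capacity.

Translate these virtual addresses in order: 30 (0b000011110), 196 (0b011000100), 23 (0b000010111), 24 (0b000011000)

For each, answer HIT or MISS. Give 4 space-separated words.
Answer: MISS MISS HIT HIT

Derivation:
vaddr=30: (0,1) not in TLB -> MISS, insert
vaddr=196: (3,0) not in TLB -> MISS, insert
vaddr=23: (0,1) in TLB -> HIT
vaddr=24: (0,1) in TLB -> HIT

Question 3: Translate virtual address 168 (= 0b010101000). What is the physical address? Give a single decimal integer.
Answer: 536

Derivation:
vaddr = 168 = 0b010101000
Split: l1_idx=2, l2_idx=2, offset=8
L1[2] = 1
L2[1][2] = 33
paddr = 33 * 16 + 8 = 536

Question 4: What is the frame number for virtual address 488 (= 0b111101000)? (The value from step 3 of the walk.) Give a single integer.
Answer: 85

Derivation:
vaddr = 488: l1_idx=7, l2_idx=2
L1[7] = 2; L2[2][2] = 85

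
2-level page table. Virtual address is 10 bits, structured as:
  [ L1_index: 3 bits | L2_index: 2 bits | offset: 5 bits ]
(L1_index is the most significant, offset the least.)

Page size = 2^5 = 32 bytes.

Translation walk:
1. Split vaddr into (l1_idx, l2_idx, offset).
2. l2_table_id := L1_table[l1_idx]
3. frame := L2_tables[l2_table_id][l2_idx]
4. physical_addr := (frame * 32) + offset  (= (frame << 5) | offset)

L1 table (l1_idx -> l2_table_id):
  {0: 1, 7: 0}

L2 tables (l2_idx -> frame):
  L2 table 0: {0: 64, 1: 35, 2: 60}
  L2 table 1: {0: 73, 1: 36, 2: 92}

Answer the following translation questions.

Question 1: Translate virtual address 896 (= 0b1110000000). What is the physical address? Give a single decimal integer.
vaddr = 896 = 0b1110000000
Split: l1_idx=7, l2_idx=0, offset=0
L1[7] = 0
L2[0][0] = 64
paddr = 64 * 32 + 0 = 2048

Answer: 2048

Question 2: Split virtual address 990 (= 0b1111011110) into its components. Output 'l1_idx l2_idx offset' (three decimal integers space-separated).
vaddr = 990 = 0b1111011110
  top 3 bits -> l1_idx = 7
  next 2 bits -> l2_idx = 2
  bottom 5 bits -> offset = 30

Answer: 7 2 30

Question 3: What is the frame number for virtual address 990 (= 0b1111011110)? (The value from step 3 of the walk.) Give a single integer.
Answer: 60

Derivation:
vaddr = 990: l1_idx=7, l2_idx=2
L1[7] = 0; L2[0][2] = 60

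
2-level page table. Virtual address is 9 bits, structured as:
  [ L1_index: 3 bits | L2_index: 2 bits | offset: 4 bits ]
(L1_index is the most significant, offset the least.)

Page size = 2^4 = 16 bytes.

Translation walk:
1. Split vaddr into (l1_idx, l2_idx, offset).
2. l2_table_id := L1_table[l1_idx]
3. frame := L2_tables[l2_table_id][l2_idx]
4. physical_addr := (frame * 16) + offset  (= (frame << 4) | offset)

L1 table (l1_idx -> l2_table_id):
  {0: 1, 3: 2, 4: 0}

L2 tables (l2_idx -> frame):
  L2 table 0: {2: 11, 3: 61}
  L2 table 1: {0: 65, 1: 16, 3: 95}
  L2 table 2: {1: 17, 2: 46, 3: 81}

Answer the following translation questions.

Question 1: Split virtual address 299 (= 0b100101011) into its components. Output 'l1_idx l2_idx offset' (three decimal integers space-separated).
vaddr = 299 = 0b100101011
  top 3 bits -> l1_idx = 4
  next 2 bits -> l2_idx = 2
  bottom 4 bits -> offset = 11

Answer: 4 2 11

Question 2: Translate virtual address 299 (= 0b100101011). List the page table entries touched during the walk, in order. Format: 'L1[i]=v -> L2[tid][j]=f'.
Answer: L1[4]=0 -> L2[0][2]=11

Derivation:
vaddr = 299 = 0b100101011
Split: l1_idx=4, l2_idx=2, offset=11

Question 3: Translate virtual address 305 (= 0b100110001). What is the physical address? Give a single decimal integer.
vaddr = 305 = 0b100110001
Split: l1_idx=4, l2_idx=3, offset=1
L1[4] = 0
L2[0][3] = 61
paddr = 61 * 16 + 1 = 977

Answer: 977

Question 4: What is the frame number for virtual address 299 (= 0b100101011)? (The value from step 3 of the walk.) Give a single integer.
Answer: 11

Derivation:
vaddr = 299: l1_idx=4, l2_idx=2
L1[4] = 0; L2[0][2] = 11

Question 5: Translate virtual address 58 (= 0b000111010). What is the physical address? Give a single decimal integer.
vaddr = 58 = 0b000111010
Split: l1_idx=0, l2_idx=3, offset=10
L1[0] = 1
L2[1][3] = 95
paddr = 95 * 16 + 10 = 1530

Answer: 1530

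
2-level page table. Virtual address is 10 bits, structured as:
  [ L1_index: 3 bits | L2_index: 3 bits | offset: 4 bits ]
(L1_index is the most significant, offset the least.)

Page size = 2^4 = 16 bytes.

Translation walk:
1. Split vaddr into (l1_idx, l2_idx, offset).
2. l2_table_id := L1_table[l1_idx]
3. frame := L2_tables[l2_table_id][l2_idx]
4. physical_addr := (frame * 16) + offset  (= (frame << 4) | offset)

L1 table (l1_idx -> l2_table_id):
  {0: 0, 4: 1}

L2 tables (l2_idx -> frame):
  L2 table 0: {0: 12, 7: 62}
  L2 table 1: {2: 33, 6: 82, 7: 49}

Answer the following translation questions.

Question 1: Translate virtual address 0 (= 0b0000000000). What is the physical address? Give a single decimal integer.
Answer: 192

Derivation:
vaddr = 0 = 0b0000000000
Split: l1_idx=0, l2_idx=0, offset=0
L1[0] = 0
L2[0][0] = 12
paddr = 12 * 16 + 0 = 192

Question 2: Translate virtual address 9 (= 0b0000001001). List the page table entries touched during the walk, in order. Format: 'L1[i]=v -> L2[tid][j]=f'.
vaddr = 9 = 0b0000001001
Split: l1_idx=0, l2_idx=0, offset=9

Answer: L1[0]=0 -> L2[0][0]=12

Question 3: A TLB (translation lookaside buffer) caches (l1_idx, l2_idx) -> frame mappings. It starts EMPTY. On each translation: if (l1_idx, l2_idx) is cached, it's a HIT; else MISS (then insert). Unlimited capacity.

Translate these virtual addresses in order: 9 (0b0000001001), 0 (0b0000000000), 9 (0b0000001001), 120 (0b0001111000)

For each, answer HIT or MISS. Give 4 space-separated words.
Answer: MISS HIT HIT MISS

Derivation:
vaddr=9: (0,0) not in TLB -> MISS, insert
vaddr=0: (0,0) in TLB -> HIT
vaddr=9: (0,0) in TLB -> HIT
vaddr=120: (0,7) not in TLB -> MISS, insert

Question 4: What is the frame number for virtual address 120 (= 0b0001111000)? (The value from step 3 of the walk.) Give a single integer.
vaddr = 120: l1_idx=0, l2_idx=7
L1[0] = 0; L2[0][7] = 62

Answer: 62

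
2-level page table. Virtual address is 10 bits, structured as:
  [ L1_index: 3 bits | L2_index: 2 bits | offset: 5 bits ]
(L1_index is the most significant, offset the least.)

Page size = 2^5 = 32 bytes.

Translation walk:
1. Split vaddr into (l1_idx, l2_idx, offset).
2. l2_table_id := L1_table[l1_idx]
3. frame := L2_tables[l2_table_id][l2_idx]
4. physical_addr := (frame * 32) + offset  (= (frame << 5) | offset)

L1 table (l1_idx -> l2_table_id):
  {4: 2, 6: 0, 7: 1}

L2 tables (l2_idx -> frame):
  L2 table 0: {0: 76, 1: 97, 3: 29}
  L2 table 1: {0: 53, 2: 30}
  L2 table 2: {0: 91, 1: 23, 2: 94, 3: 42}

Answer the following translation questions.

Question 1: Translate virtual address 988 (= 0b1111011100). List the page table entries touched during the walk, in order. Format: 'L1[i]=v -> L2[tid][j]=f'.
vaddr = 988 = 0b1111011100
Split: l1_idx=7, l2_idx=2, offset=28

Answer: L1[7]=1 -> L2[1][2]=30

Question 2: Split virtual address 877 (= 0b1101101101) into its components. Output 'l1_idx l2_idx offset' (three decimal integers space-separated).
vaddr = 877 = 0b1101101101
  top 3 bits -> l1_idx = 6
  next 2 bits -> l2_idx = 3
  bottom 5 bits -> offset = 13

Answer: 6 3 13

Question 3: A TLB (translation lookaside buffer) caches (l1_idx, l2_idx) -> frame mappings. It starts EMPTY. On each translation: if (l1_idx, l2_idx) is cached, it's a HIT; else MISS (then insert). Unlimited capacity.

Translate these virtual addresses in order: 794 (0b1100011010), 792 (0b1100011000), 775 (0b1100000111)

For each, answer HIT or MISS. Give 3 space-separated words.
vaddr=794: (6,0) not in TLB -> MISS, insert
vaddr=792: (6,0) in TLB -> HIT
vaddr=775: (6,0) in TLB -> HIT

Answer: MISS HIT HIT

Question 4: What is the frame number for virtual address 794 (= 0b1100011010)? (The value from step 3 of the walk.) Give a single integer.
vaddr = 794: l1_idx=6, l2_idx=0
L1[6] = 0; L2[0][0] = 76

Answer: 76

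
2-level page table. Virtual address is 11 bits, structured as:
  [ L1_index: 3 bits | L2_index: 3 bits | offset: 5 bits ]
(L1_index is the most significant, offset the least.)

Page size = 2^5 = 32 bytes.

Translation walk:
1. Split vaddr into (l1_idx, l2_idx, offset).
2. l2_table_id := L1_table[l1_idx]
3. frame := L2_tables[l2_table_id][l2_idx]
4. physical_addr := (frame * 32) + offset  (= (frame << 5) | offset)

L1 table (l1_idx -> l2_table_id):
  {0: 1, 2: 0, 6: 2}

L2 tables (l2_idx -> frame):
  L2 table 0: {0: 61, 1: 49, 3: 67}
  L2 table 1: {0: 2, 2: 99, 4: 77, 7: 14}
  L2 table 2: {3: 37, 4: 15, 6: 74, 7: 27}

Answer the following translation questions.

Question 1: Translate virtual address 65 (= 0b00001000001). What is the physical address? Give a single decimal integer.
Answer: 3169

Derivation:
vaddr = 65 = 0b00001000001
Split: l1_idx=0, l2_idx=2, offset=1
L1[0] = 1
L2[1][2] = 99
paddr = 99 * 32 + 1 = 3169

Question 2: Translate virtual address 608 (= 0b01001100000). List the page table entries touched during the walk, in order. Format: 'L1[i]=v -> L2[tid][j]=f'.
Answer: L1[2]=0 -> L2[0][3]=67

Derivation:
vaddr = 608 = 0b01001100000
Split: l1_idx=2, l2_idx=3, offset=0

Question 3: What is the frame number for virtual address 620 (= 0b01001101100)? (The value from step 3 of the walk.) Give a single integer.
vaddr = 620: l1_idx=2, l2_idx=3
L1[2] = 0; L2[0][3] = 67

Answer: 67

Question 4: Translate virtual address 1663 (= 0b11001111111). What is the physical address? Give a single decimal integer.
Answer: 1215

Derivation:
vaddr = 1663 = 0b11001111111
Split: l1_idx=6, l2_idx=3, offset=31
L1[6] = 2
L2[2][3] = 37
paddr = 37 * 32 + 31 = 1215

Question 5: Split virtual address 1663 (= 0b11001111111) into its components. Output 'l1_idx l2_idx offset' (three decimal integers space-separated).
Answer: 6 3 31

Derivation:
vaddr = 1663 = 0b11001111111
  top 3 bits -> l1_idx = 6
  next 3 bits -> l2_idx = 3
  bottom 5 bits -> offset = 31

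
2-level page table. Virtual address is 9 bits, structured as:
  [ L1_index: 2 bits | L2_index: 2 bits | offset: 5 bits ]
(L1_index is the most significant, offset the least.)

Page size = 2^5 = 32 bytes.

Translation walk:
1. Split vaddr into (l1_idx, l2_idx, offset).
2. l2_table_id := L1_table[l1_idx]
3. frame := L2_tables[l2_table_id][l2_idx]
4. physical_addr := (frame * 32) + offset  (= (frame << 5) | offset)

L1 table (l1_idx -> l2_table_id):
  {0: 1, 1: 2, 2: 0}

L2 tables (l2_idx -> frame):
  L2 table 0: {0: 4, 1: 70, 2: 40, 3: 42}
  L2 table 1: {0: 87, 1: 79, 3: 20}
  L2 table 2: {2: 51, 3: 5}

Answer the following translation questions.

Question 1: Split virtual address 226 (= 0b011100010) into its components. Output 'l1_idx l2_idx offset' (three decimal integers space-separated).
Answer: 1 3 2

Derivation:
vaddr = 226 = 0b011100010
  top 2 bits -> l1_idx = 1
  next 2 bits -> l2_idx = 3
  bottom 5 bits -> offset = 2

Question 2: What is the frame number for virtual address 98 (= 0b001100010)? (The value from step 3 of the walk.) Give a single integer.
vaddr = 98: l1_idx=0, l2_idx=3
L1[0] = 1; L2[1][3] = 20

Answer: 20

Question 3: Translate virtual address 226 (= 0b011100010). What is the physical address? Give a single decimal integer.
Answer: 162

Derivation:
vaddr = 226 = 0b011100010
Split: l1_idx=1, l2_idx=3, offset=2
L1[1] = 2
L2[2][3] = 5
paddr = 5 * 32 + 2 = 162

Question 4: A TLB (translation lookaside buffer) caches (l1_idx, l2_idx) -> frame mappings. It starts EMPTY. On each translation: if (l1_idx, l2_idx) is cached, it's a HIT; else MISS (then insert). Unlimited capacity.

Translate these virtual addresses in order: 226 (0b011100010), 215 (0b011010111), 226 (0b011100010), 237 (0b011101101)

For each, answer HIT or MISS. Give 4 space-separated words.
Answer: MISS MISS HIT HIT

Derivation:
vaddr=226: (1,3) not in TLB -> MISS, insert
vaddr=215: (1,2) not in TLB -> MISS, insert
vaddr=226: (1,3) in TLB -> HIT
vaddr=237: (1,3) in TLB -> HIT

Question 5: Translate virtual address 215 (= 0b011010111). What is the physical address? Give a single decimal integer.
vaddr = 215 = 0b011010111
Split: l1_idx=1, l2_idx=2, offset=23
L1[1] = 2
L2[2][2] = 51
paddr = 51 * 32 + 23 = 1655

Answer: 1655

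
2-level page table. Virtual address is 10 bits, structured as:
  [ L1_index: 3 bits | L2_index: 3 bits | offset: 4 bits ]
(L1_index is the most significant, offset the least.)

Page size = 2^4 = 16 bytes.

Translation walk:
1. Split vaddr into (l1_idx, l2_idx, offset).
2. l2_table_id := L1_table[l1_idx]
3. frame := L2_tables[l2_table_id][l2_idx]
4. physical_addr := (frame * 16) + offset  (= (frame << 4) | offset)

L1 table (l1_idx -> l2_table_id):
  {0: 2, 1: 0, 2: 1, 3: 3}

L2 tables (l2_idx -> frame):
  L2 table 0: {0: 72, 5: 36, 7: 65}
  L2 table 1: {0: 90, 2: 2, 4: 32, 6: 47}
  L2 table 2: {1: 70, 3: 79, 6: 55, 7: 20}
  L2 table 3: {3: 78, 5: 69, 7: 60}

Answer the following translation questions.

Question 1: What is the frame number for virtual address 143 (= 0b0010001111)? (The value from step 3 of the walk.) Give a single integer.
Answer: 72

Derivation:
vaddr = 143: l1_idx=1, l2_idx=0
L1[1] = 0; L2[0][0] = 72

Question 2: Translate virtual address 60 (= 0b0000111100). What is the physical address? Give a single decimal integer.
Answer: 1276

Derivation:
vaddr = 60 = 0b0000111100
Split: l1_idx=0, l2_idx=3, offset=12
L1[0] = 2
L2[2][3] = 79
paddr = 79 * 16 + 12 = 1276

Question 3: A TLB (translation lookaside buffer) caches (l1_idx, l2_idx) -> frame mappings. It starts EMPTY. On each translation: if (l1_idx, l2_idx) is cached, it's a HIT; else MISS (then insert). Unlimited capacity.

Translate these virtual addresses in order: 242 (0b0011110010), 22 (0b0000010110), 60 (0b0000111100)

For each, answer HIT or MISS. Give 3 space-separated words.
vaddr=242: (1,7) not in TLB -> MISS, insert
vaddr=22: (0,1) not in TLB -> MISS, insert
vaddr=60: (0,3) not in TLB -> MISS, insert

Answer: MISS MISS MISS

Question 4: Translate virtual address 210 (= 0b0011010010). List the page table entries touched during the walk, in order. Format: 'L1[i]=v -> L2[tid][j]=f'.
vaddr = 210 = 0b0011010010
Split: l1_idx=1, l2_idx=5, offset=2

Answer: L1[1]=0 -> L2[0][5]=36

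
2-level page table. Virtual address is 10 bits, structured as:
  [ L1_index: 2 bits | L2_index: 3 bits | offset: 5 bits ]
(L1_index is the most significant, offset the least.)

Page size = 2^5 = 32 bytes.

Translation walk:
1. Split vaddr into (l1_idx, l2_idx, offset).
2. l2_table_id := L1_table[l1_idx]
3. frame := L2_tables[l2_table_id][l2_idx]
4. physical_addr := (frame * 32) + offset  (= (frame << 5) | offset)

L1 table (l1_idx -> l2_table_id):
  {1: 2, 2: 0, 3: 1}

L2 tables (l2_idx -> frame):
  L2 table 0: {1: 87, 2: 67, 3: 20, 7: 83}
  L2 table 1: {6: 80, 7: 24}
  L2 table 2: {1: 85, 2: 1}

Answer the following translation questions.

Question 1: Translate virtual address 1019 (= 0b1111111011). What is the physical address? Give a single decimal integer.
vaddr = 1019 = 0b1111111011
Split: l1_idx=3, l2_idx=7, offset=27
L1[3] = 1
L2[1][7] = 24
paddr = 24 * 32 + 27 = 795

Answer: 795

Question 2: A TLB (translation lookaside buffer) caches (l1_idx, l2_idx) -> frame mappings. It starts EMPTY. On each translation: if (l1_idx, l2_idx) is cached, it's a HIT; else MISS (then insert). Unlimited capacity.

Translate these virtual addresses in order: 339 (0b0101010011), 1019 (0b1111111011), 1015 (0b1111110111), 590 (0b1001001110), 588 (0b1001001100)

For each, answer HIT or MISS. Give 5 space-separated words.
vaddr=339: (1,2) not in TLB -> MISS, insert
vaddr=1019: (3,7) not in TLB -> MISS, insert
vaddr=1015: (3,7) in TLB -> HIT
vaddr=590: (2,2) not in TLB -> MISS, insert
vaddr=588: (2,2) in TLB -> HIT

Answer: MISS MISS HIT MISS HIT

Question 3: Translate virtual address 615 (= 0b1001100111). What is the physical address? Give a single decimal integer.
vaddr = 615 = 0b1001100111
Split: l1_idx=2, l2_idx=3, offset=7
L1[2] = 0
L2[0][3] = 20
paddr = 20 * 32 + 7 = 647

Answer: 647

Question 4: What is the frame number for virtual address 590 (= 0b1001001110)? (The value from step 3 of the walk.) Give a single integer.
Answer: 67

Derivation:
vaddr = 590: l1_idx=2, l2_idx=2
L1[2] = 0; L2[0][2] = 67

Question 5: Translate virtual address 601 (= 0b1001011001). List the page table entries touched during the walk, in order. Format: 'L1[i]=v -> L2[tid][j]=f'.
Answer: L1[2]=0 -> L2[0][2]=67

Derivation:
vaddr = 601 = 0b1001011001
Split: l1_idx=2, l2_idx=2, offset=25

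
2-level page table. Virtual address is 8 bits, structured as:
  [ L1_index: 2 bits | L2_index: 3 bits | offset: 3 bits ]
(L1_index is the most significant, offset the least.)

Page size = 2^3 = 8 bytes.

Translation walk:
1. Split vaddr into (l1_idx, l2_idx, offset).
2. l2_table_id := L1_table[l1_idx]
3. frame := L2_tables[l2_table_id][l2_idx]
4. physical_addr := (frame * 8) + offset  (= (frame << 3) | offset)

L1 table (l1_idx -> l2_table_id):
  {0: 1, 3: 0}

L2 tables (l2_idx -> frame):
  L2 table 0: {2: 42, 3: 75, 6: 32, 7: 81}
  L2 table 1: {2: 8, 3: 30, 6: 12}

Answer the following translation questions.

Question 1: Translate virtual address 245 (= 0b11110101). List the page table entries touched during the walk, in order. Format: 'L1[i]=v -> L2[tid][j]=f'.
Answer: L1[3]=0 -> L2[0][6]=32

Derivation:
vaddr = 245 = 0b11110101
Split: l1_idx=3, l2_idx=6, offset=5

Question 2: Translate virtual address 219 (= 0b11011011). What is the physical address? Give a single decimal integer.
vaddr = 219 = 0b11011011
Split: l1_idx=3, l2_idx=3, offset=3
L1[3] = 0
L2[0][3] = 75
paddr = 75 * 8 + 3 = 603

Answer: 603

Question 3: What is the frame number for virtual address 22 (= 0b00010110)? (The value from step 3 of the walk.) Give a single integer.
vaddr = 22: l1_idx=0, l2_idx=2
L1[0] = 1; L2[1][2] = 8

Answer: 8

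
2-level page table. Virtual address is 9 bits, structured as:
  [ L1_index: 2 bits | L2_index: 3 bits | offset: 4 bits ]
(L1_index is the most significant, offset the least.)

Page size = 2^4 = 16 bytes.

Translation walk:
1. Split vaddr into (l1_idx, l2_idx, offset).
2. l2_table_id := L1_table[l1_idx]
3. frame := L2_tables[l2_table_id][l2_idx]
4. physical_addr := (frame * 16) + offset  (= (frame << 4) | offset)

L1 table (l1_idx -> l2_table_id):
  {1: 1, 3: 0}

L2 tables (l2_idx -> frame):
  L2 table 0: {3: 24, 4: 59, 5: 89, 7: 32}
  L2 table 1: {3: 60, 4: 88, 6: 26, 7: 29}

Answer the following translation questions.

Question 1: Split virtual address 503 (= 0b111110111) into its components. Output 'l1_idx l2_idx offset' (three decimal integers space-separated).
Answer: 3 7 7

Derivation:
vaddr = 503 = 0b111110111
  top 2 bits -> l1_idx = 3
  next 3 bits -> l2_idx = 7
  bottom 4 bits -> offset = 7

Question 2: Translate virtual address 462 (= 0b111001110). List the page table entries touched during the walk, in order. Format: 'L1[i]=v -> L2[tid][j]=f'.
Answer: L1[3]=0 -> L2[0][4]=59

Derivation:
vaddr = 462 = 0b111001110
Split: l1_idx=3, l2_idx=4, offset=14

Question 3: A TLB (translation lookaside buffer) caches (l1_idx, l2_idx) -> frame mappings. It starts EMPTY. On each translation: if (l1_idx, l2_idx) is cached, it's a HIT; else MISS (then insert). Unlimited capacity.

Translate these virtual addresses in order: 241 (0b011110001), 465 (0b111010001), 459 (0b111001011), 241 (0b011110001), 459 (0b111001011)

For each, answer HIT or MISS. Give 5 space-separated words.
Answer: MISS MISS MISS HIT HIT

Derivation:
vaddr=241: (1,7) not in TLB -> MISS, insert
vaddr=465: (3,5) not in TLB -> MISS, insert
vaddr=459: (3,4) not in TLB -> MISS, insert
vaddr=241: (1,7) in TLB -> HIT
vaddr=459: (3,4) in TLB -> HIT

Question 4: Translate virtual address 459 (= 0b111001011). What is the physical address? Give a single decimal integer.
vaddr = 459 = 0b111001011
Split: l1_idx=3, l2_idx=4, offset=11
L1[3] = 0
L2[0][4] = 59
paddr = 59 * 16 + 11 = 955

Answer: 955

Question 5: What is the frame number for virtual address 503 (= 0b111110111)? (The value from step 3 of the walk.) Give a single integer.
Answer: 32

Derivation:
vaddr = 503: l1_idx=3, l2_idx=7
L1[3] = 0; L2[0][7] = 32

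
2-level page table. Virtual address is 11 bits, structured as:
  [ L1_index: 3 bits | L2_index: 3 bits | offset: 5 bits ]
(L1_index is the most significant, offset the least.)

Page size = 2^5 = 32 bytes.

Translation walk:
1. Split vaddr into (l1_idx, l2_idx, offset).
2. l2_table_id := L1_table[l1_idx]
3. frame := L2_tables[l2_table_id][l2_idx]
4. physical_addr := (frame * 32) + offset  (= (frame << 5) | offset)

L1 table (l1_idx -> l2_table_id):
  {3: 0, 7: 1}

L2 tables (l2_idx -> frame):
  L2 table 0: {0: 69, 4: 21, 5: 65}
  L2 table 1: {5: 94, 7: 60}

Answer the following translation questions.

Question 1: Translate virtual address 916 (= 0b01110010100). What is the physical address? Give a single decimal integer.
vaddr = 916 = 0b01110010100
Split: l1_idx=3, l2_idx=4, offset=20
L1[3] = 0
L2[0][4] = 21
paddr = 21 * 32 + 20 = 692

Answer: 692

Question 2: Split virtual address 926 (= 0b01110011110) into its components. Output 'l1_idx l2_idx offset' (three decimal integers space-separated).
vaddr = 926 = 0b01110011110
  top 3 bits -> l1_idx = 3
  next 3 bits -> l2_idx = 4
  bottom 5 bits -> offset = 30

Answer: 3 4 30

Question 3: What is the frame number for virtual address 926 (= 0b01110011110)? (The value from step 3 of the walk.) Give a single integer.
vaddr = 926: l1_idx=3, l2_idx=4
L1[3] = 0; L2[0][4] = 21

Answer: 21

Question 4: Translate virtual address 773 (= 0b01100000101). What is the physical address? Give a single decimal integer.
vaddr = 773 = 0b01100000101
Split: l1_idx=3, l2_idx=0, offset=5
L1[3] = 0
L2[0][0] = 69
paddr = 69 * 32 + 5 = 2213

Answer: 2213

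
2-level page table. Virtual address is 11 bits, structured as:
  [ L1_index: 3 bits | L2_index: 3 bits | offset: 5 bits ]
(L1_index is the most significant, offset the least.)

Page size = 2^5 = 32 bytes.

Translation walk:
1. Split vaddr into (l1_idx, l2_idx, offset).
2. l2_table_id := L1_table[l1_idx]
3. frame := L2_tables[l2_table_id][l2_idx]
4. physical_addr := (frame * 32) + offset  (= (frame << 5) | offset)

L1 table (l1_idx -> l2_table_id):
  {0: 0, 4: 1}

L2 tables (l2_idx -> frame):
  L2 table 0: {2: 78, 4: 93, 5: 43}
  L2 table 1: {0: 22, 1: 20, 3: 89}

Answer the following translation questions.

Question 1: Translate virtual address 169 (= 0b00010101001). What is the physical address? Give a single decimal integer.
Answer: 1385

Derivation:
vaddr = 169 = 0b00010101001
Split: l1_idx=0, l2_idx=5, offset=9
L1[0] = 0
L2[0][5] = 43
paddr = 43 * 32 + 9 = 1385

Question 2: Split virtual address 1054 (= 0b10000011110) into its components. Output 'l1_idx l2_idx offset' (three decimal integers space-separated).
Answer: 4 0 30

Derivation:
vaddr = 1054 = 0b10000011110
  top 3 bits -> l1_idx = 4
  next 3 bits -> l2_idx = 0
  bottom 5 bits -> offset = 30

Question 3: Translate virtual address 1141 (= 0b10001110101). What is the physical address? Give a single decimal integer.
vaddr = 1141 = 0b10001110101
Split: l1_idx=4, l2_idx=3, offset=21
L1[4] = 1
L2[1][3] = 89
paddr = 89 * 32 + 21 = 2869

Answer: 2869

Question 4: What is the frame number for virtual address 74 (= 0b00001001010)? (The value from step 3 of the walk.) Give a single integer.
vaddr = 74: l1_idx=0, l2_idx=2
L1[0] = 0; L2[0][2] = 78

Answer: 78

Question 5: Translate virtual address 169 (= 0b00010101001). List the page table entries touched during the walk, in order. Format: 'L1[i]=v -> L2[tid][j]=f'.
Answer: L1[0]=0 -> L2[0][5]=43

Derivation:
vaddr = 169 = 0b00010101001
Split: l1_idx=0, l2_idx=5, offset=9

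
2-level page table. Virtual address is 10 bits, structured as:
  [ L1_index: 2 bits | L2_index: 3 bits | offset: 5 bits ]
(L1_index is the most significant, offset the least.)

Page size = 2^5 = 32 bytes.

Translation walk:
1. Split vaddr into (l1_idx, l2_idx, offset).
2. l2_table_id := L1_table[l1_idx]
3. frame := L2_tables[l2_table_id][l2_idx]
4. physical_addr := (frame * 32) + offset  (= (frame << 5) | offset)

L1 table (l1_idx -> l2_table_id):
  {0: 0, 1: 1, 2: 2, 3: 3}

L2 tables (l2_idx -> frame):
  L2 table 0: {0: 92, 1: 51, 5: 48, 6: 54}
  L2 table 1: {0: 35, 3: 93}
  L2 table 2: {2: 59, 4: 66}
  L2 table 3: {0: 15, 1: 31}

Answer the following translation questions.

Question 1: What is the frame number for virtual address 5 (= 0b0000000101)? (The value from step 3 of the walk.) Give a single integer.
Answer: 92

Derivation:
vaddr = 5: l1_idx=0, l2_idx=0
L1[0] = 0; L2[0][0] = 92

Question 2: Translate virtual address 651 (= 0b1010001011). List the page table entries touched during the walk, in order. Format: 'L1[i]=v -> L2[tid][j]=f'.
vaddr = 651 = 0b1010001011
Split: l1_idx=2, l2_idx=4, offset=11

Answer: L1[2]=2 -> L2[2][4]=66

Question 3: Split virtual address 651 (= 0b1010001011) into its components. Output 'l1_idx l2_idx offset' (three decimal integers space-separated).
Answer: 2 4 11

Derivation:
vaddr = 651 = 0b1010001011
  top 2 bits -> l1_idx = 2
  next 3 bits -> l2_idx = 4
  bottom 5 bits -> offset = 11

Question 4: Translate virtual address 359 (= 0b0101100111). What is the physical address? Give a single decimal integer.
vaddr = 359 = 0b0101100111
Split: l1_idx=1, l2_idx=3, offset=7
L1[1] = 1
L2[1][3] = 93
paddr = 93 * 32 + 7 = 2983

Answer: 2983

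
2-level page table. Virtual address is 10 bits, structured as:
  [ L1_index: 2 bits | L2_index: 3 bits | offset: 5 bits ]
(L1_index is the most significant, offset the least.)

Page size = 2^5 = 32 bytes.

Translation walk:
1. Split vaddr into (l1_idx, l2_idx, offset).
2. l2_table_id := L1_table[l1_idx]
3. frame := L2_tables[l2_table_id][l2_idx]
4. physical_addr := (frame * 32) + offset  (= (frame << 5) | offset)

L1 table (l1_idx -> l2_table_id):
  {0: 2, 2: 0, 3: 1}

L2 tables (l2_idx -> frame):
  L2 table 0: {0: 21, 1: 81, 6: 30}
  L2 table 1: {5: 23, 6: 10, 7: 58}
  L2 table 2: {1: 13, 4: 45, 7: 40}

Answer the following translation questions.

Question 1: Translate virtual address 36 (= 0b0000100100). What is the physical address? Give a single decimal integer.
Answer: 420

Derivation:
vaddr = 36 = 0b0000100100
Split: l1_idx=0, l2_idx=1, offset=4
L1[0] = 2
L2[2][1] = 13
paddr = 13 * 32 + 4 = 420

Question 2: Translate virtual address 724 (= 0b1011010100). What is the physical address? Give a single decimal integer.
vaddr = 724 = 0b1011010100
Split: l1_idx=2, l2_idx=6, offset=20
L1[2] = 0
L2[0][6] = 30
paddr = 30 * 32 + 20 = 980

Answer: 980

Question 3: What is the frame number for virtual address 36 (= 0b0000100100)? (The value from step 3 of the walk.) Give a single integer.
Answer: 13

Derivation:
vaddr = 36: l1_idx=0, l2_idx=1
L1[0] = 2; L2[2][1] = 13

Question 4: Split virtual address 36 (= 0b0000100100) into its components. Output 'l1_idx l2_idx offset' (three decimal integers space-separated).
vaddr = 36 = 0b0000100100
  top 2 bits -> l1_idx = 0
  next 3 bits -> l2_idx = 1
  bottom 5 bits -> offset = 4

Answer: 0 1 4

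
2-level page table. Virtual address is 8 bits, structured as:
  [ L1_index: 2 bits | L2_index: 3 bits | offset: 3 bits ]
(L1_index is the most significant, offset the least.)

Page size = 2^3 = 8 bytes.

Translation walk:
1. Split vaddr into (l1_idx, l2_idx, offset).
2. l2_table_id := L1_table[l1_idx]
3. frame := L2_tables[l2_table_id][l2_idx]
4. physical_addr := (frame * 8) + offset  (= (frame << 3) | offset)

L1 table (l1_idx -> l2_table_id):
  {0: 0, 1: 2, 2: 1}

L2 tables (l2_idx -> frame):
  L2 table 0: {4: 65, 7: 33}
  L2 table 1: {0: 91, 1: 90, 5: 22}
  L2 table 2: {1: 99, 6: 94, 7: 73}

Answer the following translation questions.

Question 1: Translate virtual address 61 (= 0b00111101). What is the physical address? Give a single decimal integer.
vaddr = 61 = 0b00111101
Split: l1_idx=0, l2_idx=7, offset=5
L1[0] = 0
L2[0][7] = 33
paddr = 33 * 8 + 5 = 269

Answer: 269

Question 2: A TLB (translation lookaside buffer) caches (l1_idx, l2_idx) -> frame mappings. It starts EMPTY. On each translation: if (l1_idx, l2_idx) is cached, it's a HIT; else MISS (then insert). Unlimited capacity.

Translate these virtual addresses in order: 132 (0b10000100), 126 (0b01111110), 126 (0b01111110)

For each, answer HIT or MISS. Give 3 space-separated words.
vaddr=132: (2,0) not in TLB -> MISS, insert
vaddr=126: (1,7) not in TLB -> MISS, insert
vaddr=126: (1,7) in TLB -> HIT

Answer: MISS MISS HIT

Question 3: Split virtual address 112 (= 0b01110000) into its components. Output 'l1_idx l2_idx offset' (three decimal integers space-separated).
Answer: 1 6 0

Derivation:
vaddr = 112 = 0b01110000
  top 2 bits -> l1_idx = 1
  next 3 bits -> l2_idx = 6
  bottom 3 bits -> offset = 0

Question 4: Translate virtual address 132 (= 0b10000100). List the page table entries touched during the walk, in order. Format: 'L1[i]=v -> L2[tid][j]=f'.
vaddr = 132 = 0b10000100
Split: l1_idx=2, l2_idx=0, offset=4

Answer: L1[2]=1 -> L2[1][0]=91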